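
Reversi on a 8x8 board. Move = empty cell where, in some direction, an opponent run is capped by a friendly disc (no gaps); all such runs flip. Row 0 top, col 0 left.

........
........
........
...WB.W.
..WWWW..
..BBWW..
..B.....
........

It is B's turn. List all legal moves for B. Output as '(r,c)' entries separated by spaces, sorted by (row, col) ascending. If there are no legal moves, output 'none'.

Answer: (2,3) (3,1) (3,2) (3,5) (5,6) (6,4)

Derivation:
(2,2): no bracket -> illegal
(2,3): flips 2 -> legal
(2,4): no bracket -> illegal
(2,5): no bracket -> illegal
(2,6): no bracket -> illegal
(2,7): no bracket -> illegal
(3,1): flips 1 -> legal
(3,2): flips 2 -> legal
(3,5): flips 1 -> legal
(3,7): no bracket -> illegal
(4,1): no bracket -> illegal
(4,6): no bracket -> illegal
(4,7): no bracket -> illegal
(5,1): no bracket -> illegal
(5,6): flips 3 -> legal
(6,3): no bracket -> illegal
(6,4): flips 2 -> legal
(6,5): no bracket -> illegal
(6,6): no bracket -> illegal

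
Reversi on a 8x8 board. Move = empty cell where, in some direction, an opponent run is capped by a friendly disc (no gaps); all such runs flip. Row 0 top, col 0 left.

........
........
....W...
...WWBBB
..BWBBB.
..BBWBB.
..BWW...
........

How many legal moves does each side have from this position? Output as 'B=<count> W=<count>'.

-- B to move --
(1,3): flips 1 -> legal
(1,4): flips 2 -> legal
(1,5): flips 2 -> legal
(2,2): flips 1 -> legal
(2,3): flips 3 -> legal
(2,5): flips 2 -> legal
(3,2): flips 2 -> legal
(6,5): flips 2 -> legal
(7,2): flips 2 -> legal
(7,3): flips 2 -> legal
(7,4): flips 3 -> legal
(7,5): flips 1 -> legal
B mobility = 12
-- W to move --
(2,5): no bracket -> illegal
(2,6): no bracket -> illegal
(2,7): flips 2 -> legal
(3,1): flips 2 -> legal
(3,2): no bracket -> illegal
(4,1): flips 2 -> legal
(4,7): flips 3 -> legal
(5,1): flips 3 -> legal
(5,7): flips 4 -> legal
(6,1): flips 2 -> legal
(6,5): no bracket -> illegal
(6,6): flips 2 -> legal
(6,7): flips 2 -> legal
(7,1): no bracket -> illegal
(7,2): no bracket -> illegal
(7,3): no bracket -> illegal
W mobility = 9

Answer: B=12 W=9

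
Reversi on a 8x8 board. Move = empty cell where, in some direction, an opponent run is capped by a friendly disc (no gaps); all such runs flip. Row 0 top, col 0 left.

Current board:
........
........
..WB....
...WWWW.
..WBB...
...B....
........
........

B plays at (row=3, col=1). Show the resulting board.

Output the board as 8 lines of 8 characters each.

Answer: ........
........
..WB....
.B.WWWW.
..BBB...
...B....
........
........

Derivation:
Place B at (3,1); scan 8 dirs for brackets.
Dir NW: first cell '.' (not opp) -> no flip
Dir N: first cell '.' (not opp) -> no flip
Dir NE: opp run (2,2), next='.' -> no flip
Dir W: first cell '.' (not opp) -> no flip
Dir E: first cell '.' (not opp) -> no flip
Dir SW: first cell '.' (not opp) -> no flip
Dir S: first cell '.' (not opp) -> no flip
Dir SE: opp run (4,2) capped by B -> flip
All flips: (4,2)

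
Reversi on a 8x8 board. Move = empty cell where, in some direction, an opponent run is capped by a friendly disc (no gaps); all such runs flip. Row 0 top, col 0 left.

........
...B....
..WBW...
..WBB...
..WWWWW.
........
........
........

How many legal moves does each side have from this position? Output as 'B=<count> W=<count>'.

Answer: B=14 W=7

Derivation:
-- B to move --
(1,1): flips 1 -> legal
(1,2): no bracket -> illegal
(1,4): flips 1 -> legal
(1,5): flips 1 -> legal
(2,1): flips 1 -> legal
(2,5): flips 1 -> legal
(3,1): flips 2 -> legal
(3,5): flips 1 -> legal
(3,6): no bracket -> illegal
(3,7): no bracket -> illegal
(4,1): flips 1 -> legal
(4,7): no bracket -> illegal
(5,1): flips 1 -> legal
(5,2): flips 1 -> legal
(5,3): flips 1 -> legal
(5,4): flips 1 -> legal
(5,5): flips 1 -> legal
(5,6): flips 1 -> legal
(5,7): no bracket -> illegal
B mobility = 14
-- W to move --
(0,2): flips 1 -> legal
(0,3): flips 3 -> legal
(0,4): flips 1 -> legal
(1,2): flips 2 -> legal
(1,4): flips 1 -> legal
(2,5): flips 1 -> legal
(3,5): flips 2 -> legal
W mobility = 7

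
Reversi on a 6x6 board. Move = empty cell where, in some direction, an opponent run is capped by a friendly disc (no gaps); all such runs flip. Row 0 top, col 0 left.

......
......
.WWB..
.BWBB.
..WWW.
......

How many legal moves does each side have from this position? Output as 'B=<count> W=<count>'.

Answer: B=9 W=9

Derivation:
-- B to move --
(1,0): no bracket -> illegal
(1,1): flips 2 -> legal
(1,2): no bracket -> illegal
(1,3): flips 1 -> legal
(2,0): flips 2 -> legal
(3,0): no bracket -> illegal
(3,5): no bracket -> illegal
(4,1): flips 1 -> legal
(4,5): no bracket -> illegal
(5,1): flips 1 -> legal
(5,2): flips 1 -> legal
(5,3): flips 2 -> legal
(5,4): flips 1 -> legal
(5,5): flips 1 -> legal
B mobility = 9
-- W to move --
(1,2): no bracket -> illegal
(1,3): flips 2 -> legal
(1,4): flips 1 -> legal
(2,0): flips 1 -> legal
(2,4): flips 3 -> legal
(2,5): flips 1 -> legal
(3,0): flips 1 -> legal
(3,5): flips 2 -> legal
(4,0): flips 1 -> legal
(4,1): flips 1 -> legal
(4,5): no bracket -> illegal
W mobility = 9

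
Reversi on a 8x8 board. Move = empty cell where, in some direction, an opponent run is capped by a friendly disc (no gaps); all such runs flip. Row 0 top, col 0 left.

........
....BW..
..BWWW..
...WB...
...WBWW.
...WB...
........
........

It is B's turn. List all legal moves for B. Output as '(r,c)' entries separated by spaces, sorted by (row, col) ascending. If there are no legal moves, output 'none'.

(0,4): no bracket -> illegal
(0,5): no bracket -> illegal
(0,6): no bracket -> illegal
(1,2): flips 1 -> legal
(1,3): no bracket -> illegal
(1,6): flips 2 -> legal
(2,6): flips 3 -> legal
(3,2): flips 3 -> legal
(3,5): no bracket -> illegal
(3,6): flips 2 -> legal
(3,7): no bracket -> illegal
(4,2): flips 1 -> legal
(4,7): flips 2 -> legal
(5,2): flips 2 -> legal
(5,5): no bracket -> illegal
(5,6): flips 1 -> legal
(5,7): no bracket -> illegal
(6,2): flips 1 -> legal
(6,3): no bracket -> illegal
(6,4): no bracket -> illegal

Answer: (1,2) (1,6) (2,6) (3,2) (3,6) (4,2) (4,7) (5,2) (5,6) (6,2)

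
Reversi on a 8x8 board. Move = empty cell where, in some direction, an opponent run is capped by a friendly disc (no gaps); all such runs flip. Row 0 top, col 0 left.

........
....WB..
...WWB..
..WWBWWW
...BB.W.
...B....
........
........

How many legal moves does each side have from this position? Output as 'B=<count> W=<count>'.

-- B to move --
(0,3): flips 1 -> legal
(0,4): flips 2 -> legal
(0,5): no bracket -> illegal
(1,2): flips 1 -> legal
(1,3): flips 3 -> legal
(2,1): flips 1 -> legal
(2,2): flips 3 -> legal
(2,6): flips 1 -> legal
(2,7): no bracket -> illegal
(3,1): flips 2 -> legal
(4,1): no bracket -> illegal
(4,2): flips 2 -> legal
(4,5): flips 1 -> legal
(4,7): flips 1 -> legal
(5,5): no bracket -> illegal
(5,6): no bracket -> illegal
(5,7): no bracket -> illegal
B mobility = 11
-- W to move --
(0,4): no bracket -> illegal
(0,5): flips 2 -> legal
(0,6): flips 1 -> legal
(1,6): flips 1 -> legal
(2,6): flips 1 -> legal
(4,2): no bracket -> illegal
(4,5): flips 1 -> legal
(5,2): no bracket -> illegal
(5,4): flips 3 -> legal
(5,5): flips 1 -> legal
(6,2): flips 2 -> legal
(6,3): flips 2 -> legal
(6,4): no bracket -> illegal
W mobility = 9

Answer: B=11 W=9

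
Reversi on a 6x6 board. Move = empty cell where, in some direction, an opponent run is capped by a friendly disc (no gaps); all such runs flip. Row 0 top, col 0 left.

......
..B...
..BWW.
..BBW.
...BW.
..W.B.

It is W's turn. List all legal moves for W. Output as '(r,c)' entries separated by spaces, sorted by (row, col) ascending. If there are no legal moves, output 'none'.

(0,1): flips 1 -> legal
(0,2): no bracket -> illegal
(0,3): no bracket -> illegal
(1,1): flips 2 -> legal
(1,3): no bracket -> illegal
(2,1): flips 1 -> legal
(3,1): flips 2 -> legal
(4,1): flips 1 -> legal
(4,2): flips 2 -> legal
(4,5): no bracket -> illegal
(5,3): flips 2 -> legal
(5,5): no bracket -> illegal

Answer: (0,1) (1,1) (2,1) (3,1) (4,1) (4,2) (5,3)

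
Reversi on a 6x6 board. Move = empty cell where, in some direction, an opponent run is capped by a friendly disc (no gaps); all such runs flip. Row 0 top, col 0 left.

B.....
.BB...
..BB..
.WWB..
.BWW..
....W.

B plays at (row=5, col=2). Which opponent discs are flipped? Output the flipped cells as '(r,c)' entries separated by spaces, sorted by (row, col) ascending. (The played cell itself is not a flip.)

Answer: (3,2) (4,2)

Derivation:
Dir NW: first cell 'B' (not opp) -> no flip
Dir N: opp run (4,2) (3,2) capped by B -> flip
Dir NE: opp run (4,3), next='.' -> no flip
Dir W: first cell '.' (not opp) -> no flip
Dir E: first cell '.' (not opp) -> no flip
Dir SW: edge -> no flip
Dir S: edge -> no flip
Dir SE: edge -> no flip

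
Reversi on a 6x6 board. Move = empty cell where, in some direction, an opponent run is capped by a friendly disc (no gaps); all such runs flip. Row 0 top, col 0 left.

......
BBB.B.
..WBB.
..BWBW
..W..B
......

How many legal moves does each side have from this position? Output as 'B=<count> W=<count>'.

Answer: B=6 W=7

Derivation:
-- B to move --
(1,3): no bracket -> illegal
(2,1): flips 1 -> legal
(2,5): flips 1 -> legal
(3,1): no bracket -> illegal
(4,1): no bracket -> illegal
(4,3): flips 1 -> legal
(4,4): flips 2 -> legal
(5,1): flips 2 -> legal
(5,2): flips 1 -> legal
(5,3): no bracket -> illegal
B mobility = 6
-- W to move --
(0,0): flips 1 -> legal
(0,1): no bracket -> illegal
(0,2): flips 1 -> legal
(0,3): no bracket -> illegal
(0,4): no bracket -> illegal
(0,5): no bracket -> illegal
(1,3): flips 2 -> legal
(1,5): flips 1 -> legal
(2,0): no bracket -> illegal
(2,1): no bracket -> illegal
(2,5): flips 2 -> legal
(3,1): flips 1 -> legal
(4,1): no bracket -> illegal
(4,3): no bracket -> illegal
(4,4): no bracket -> illegal
(5,4): no bracket -> illegal
(5,5): flips 1 -> legal
W mobility = 7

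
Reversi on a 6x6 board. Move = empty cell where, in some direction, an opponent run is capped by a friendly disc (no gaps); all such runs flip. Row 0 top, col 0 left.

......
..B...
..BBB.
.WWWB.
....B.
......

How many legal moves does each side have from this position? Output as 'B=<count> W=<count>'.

Answer: B=5 W=7

Derivation:
-- B to move --
(2,0): no bracket -> illegal
(2,1): no bracket -> illegal
(3,0): flips 3 -> legal
(4,0): flips 1 -> legal
(4,1): flips 1 -> legal
(4,2): flips 2 -> legal
(4,3): flips 1 -> legal
B mobility = 5
-- W to move --
(0,1): no bracket -> illegal
(0,2): flips 2 -> legal
(0,3): no bracket -> illegal
(1,1): flips 1 -> legal
(1,3): flips 2 -> legal
(1,4): flips 1 -> legal
(1,5): flips 1 -> legal
(2,1): no bracket -> illegal
(2,5): no bracket -> illegal
(3,5): flips 1 -> legal
(4,3): no bracket -> illegal
(4,5): no bracket -> illegal
(5,3): no bracket -> illegal
(5,4): no bracket -> illegal
(5,5): flips 1 -> legal
W mobility = 7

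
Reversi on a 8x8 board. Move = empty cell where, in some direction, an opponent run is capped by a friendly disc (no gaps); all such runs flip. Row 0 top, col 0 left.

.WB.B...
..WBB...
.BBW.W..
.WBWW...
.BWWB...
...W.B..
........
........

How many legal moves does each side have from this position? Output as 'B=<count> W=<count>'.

-- B to move --
(0,0): flips 1 -> legal
(0,3): flips 1 -> legal
(1,0): no bracket -> illegal
(1,1): flips 1 -> legal
(1,5): no bracket -> illegal
(1,6): no bracket -> illegal
(2,0): no bracket -> illegal
(2,4): flips 2 -> legal
(2,6): no bracket -> illegal
(3,0): flips 1 -> legal
(3,5): flips 2 -> legal
(3,6): flips 1 -> legal
(4,0): flips 1 -> legal
(4,5): no bracket -> illegal
(5,1): no bracket -> illegal
(5,2): flips 1 -> legal
(5,4): flips 1 -> legal
(6,2): flips 1 -> legal
(6,3): flips 4 -> legal
(6,4): no bracket -> illegal
B mobility = 12
-- W to move --
(0,3): flips 3 -> legal
(0,5): flips 1 -> legal
(1,0): flips 2 -> legal
(1,1): flips 2 -> legal
(1,5): flips 2 -> legal
(2,0): flips 2 -> legal
(2,4): no bracket -> illegal
(3,0): flips 1 -> legal
(3,5): flips 1 -> legal
(4,0): flips 1 -> legal
(4,5): flips 1 -> legal
(4,6): no bracket -> illegal
(5,0): flips 2 -> legal
(5,1): flips 1 -> legal
(5,2): no bracket -> illegal
(5,4): flips 1 -> legal
(5,6): no bracket -> illegal
(6,4): no bracket -> illegal
(6,5): no bracket -> illegal
(6,6): flips 2 -> legal
W mobility = 14

Answer: B=12 W=14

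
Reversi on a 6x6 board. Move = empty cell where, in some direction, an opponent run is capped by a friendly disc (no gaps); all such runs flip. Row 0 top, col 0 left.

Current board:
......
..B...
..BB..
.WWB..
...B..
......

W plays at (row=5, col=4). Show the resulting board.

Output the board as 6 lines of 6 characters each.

Answer: ......
..B...
..BB..
.WWB..
...W..
....W.

Derivation:
Place W at (5,4); scan 8 dirs for brackets.
Dir NW: opp run (4,3) capped by W -> flip
Dir N: first cell '.' (not opp) -> no flip
Dir NE: first cell '.' (not opp) -> no flip
Dir W: first cell '.' (not opp) -> no flip
Dir E: first cell '.' (not opp) -> no flip
Dir SW: edge -> no flip
Dir S: edge -> no flip
Dir SE: edge -> no flip
All flips: (4,3)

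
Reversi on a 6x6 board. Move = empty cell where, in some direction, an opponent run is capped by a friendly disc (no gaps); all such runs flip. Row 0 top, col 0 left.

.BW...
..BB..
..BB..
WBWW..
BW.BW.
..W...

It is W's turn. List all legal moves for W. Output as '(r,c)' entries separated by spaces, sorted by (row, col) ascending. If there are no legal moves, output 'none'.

Answer: (0,0) (0,3) (1,1) (1,4) (2,1) (2,4) (3,4) (4,2) (5,0) (5,3) (5,4)

Derivation:
(0,0): flips 1 -> legal
(0,3): flips 2 -> legal
(0,4): no bracket -> illegal
(1,0): no bracket -> illegal
(1,1): flips 1 -> legal
(1,4): flips 1 -> legal
(2,0): no bracket -> illegal
(2,1): flips 1 -> legal
(2,4): flips 1 -> legal
(3,4): flips 1 -> legal
(4,2): flips 1 -> legal
(5,0): flips 1 -> legal
(5,1): no bracket -> illegal
(5,3): flips 1 -> legal
(5,4): flips 1 -> legal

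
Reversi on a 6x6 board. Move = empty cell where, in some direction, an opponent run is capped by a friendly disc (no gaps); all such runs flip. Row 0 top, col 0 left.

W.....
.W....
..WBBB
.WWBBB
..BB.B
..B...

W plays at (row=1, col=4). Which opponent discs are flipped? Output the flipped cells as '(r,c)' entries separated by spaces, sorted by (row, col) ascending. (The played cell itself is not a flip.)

Answer: (2,3)

Derivation:
Dir NW: first cell '.' (not opp) -> no flip
Dir N: first cell '.' (not opp) -> no flip
Dir NE: first cell '.' (not opp) -> no flip
Dir W: first cell '.' (not opp) -> no flip
Dir E: first cell '.' (not opp) -> no flip
Dir SW: opp run (2,3) capped by W -> flip
Dir S: opp run (2,4) (3,4), next='.' -> no flip
Dir SE: opp run (2,5), next=edge -> no flip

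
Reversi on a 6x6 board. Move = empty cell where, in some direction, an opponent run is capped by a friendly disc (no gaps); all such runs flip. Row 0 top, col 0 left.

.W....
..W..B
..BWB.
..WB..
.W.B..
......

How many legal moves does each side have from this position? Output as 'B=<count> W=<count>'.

Answer: B=5 W=5

Derivation:
-- B to move --
(0,0): no bracket -> illegal
(0,2): flips 1 -> legal
(0,3): no bracket -> illegal
(1,0): no bracket -> illegal
(1,1): no bracket -> illegal
(1,3): flips 1 -> legal
(1,4): no bracket -> illegal
(2,1): flips 1 -> legal
(3,0): no bracket -> illegal
(3,1): flips 1 -> legal
(3,4): no bracket -> illegal
(4,0): no bracket -> illegal
(4,2): flips 1 -> legal
(5,0): no bracket -> illegal
(5,1): no bracket -> illegal
(5,2): no bracket -> illegal
B mobility = 5
-- W to move --
(0,4): no bracket -> illegal
(0,5): no bracket -> illegal
(1,1): no bracket -> illegal
(1,3): no bracket -> illegal
(1,4): no bracket -> illegal
(2,1): flips 1 -> legal
(2,5): flips 1 -> legal
(3,1): no bracket -> illegal
(3,4): flips 1 -> legal
(3,5): no bracket -> illegal
(4,2): no bracket -> illegal
(4,4): no bracket -> illegal
(5,2): no bracket -> illegal
(5,3): flips 2 -> legal
(5,4): flips 1 -> legal
W mobility = 5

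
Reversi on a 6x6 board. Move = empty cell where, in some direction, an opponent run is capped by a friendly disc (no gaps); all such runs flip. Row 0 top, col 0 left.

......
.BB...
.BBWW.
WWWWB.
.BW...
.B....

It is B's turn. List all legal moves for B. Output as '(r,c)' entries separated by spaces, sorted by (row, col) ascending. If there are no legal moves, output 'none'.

Answer: (1,4) (1,5) (2,5) (4,0) (4,3) (4,4) (5,2)

Derivation:
(1,3): no bracket -> illegal
(1,4): flips 3 -> legal
(1,5): flips 3 -> legal
(2,0): no bracket -> illegal
(2,5): flips 2 -> legal
(3,5): no bracket -> illegal
(4,0): flips 1 -> legal
(4,3): flips 2 -> legal
(4,4): flips 1 -> legal
(5,2): flips 2 -> legal
(5,3): no bracket -> illegal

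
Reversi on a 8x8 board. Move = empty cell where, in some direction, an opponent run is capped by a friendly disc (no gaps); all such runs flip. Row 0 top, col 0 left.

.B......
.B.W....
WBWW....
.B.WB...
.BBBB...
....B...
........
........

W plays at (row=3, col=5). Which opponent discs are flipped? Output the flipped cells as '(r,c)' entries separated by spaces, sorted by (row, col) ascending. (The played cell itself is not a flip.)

Dir NW: first cell '.' (not opp) -> no flip
Dir N: first cell '.' (not opp) -> no flip
Dir NE: first cell '.' (not opp) -> no flip
Dir W: opp run (3,4) capped by W -> flip
Dir E: first cell '.' (not opp) -> no flip
Dir SW: opp run (4,4), next='.' -> no flip
Dir S: first cell '.' (not opp) -> no flip
Dir SE: first cell '.' (not opp) -> no flip

Answer: (3,4)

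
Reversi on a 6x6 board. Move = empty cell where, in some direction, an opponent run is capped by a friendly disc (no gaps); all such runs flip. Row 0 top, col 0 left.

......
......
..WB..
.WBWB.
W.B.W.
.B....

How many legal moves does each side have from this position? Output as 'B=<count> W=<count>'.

-- B to move --
(1,1): no bracket -> illegal
(1,2): flips 1 -> legal
(1,3): no bracket -> illegal
(2,0): flips 1 -> legal
(2,1): flips 1 -> legal
(2,4): flips 1 -> legal
(3,0): flips 1 -> legal
(3,5): no bracket -> illegal
(4,1): no bracket -> illegal
(4,3): flips 1 -> legal
(4,5): no bracket -> illegal
(5,0): no bracket -> illegal
(5,3): no bracket -> illegal
(5,4): flips 1 -> legal
(5,5): no bracket -> illegal
B mobility = 7
-- W to move --
(1,2): no bracket -> illegal
(1,3): flips 1 -> legal
(1,4): no bracket -> illegal
(2,1): no bracket -> illegal
(2,4): flips 2 -> legal
(2,5): no bracket -> illegal
(3,5): flips 1 -> legal
(4,1): no bracket -> illegal
(4,3): no bracket -> illegal
(4,5): no bracket -> illegal
(5,0): no bracket -> illegal
(5,2): flips 2 -> legal
(5,3): flips 1 -> legal
W mobility = 5

Answer: B=7 W=5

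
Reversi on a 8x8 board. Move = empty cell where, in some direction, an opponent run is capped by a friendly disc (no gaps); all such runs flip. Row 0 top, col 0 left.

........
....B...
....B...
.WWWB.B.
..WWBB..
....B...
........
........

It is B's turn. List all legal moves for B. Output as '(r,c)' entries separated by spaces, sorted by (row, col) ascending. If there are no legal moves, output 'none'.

(2,0): no bracket -> illegal
(2,1): flips 2 -> legal
(2,2): flips 1 -> legal
(2,3): no bracket -> illegal
(3,0): flips 3 -> legal
(4,0): no bracket -> illegal
(4,1): flips 2 -> legal
(5,1): flips 2 -> legal
(5,2): flips 1 -> legal
(5,3): no bracket -> illegal

Answer: (2,1) (2,2) (3,0) (4,1) (5,1) (5,2)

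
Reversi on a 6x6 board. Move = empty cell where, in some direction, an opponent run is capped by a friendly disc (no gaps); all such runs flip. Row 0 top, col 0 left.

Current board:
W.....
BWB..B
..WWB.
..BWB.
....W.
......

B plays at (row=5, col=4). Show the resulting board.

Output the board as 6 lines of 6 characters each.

Answer: W.....
BWB..B
..WWB.
..BWB.
....B.
....B.

Derivation:
Place B at (5,4); scan 8 dirs for brackets.
Dir NW: first cell '.' (not opp) -> no flip
Dir N: opp run (4,4) capped by B -> flip
Dir NE: first cell '.' (not opp) -> no flip
Dir W: first cell '.' (not opp) -> no flip
Dir E: first cell '.' (not opp) -> no flip
Dir SW: edge -> no flip
Dir S: edge -> no flip
Dir SE: edge -> no flip
All flips: (4,4)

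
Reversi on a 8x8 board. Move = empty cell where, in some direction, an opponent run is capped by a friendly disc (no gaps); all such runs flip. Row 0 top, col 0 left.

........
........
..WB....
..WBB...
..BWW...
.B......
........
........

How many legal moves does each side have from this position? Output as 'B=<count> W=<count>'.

Answer: B=10 W=7

Derivation:
-- B to move --
(1,1): flips 1 -> legal
(1,2): flips 2 -> legal
(1,3): no bracket -> illegal
(2,1): flips 1 -> legal
(3,1): flips 1 -> legal
(3,5): no bracket -> illegal
(4,1): flips 1 -> legal
(4,5): flips 2 -> legal
(5,2): flips 1 -> legal
(5,3): flips 1 -> legal
(5,4): flips 1 -> legal
(5,5): flips 1 -> legal
B mobility = 10
-- W to move --
(1,2): no bracket -> illegal
(1,3): flips 2 -> legal
(1,4): flips 1 -> legal
(2,4): flips 2 -> legal
(2,5): flips 1 -> legal
(3,1): no bracket -> illegal
(3,5): flips 2 -> legal
(4,0): no bracket -> illegal
(4,1): flips 1 -> legal
(4,5): no bracket -> illegal
(5,0): no bracket -> illegal
(5,2): flips 1 -> legal
(5,3): no bracket -> illegal
(6,0): no bracket -> illegal
(6,1): no bracket -> illegal
(6,2): no bracket -> illegal
W mobility = 7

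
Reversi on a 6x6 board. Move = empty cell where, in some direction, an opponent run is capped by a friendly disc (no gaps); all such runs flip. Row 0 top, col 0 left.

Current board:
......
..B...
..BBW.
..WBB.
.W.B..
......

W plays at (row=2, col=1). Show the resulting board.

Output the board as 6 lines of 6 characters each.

Answer: ......
..B...
.WWWW.
..WBB.
.W.B..
......

Derivation:
Place W at (2,1); scan 8 dirs for brackets.
Dir NW: first cell '.' (not opp) -> no flip
Dir N: first cell '.' (not opp) -> no flip
Dir NE: opp run (1,2), next='.' -> no flip
Dir W: first cell '.' (not opp) -> no flip
Dir E: opp run (2,2) (2,3) capped by W -> flip
Dir SW: first cell '.' (not opp) -> no flip
Dir S: first cell '.' (not opp) -> no flip
Dir SE: first cell 'W' (not opp) -> no flip
All flips: (2,2) (2,3)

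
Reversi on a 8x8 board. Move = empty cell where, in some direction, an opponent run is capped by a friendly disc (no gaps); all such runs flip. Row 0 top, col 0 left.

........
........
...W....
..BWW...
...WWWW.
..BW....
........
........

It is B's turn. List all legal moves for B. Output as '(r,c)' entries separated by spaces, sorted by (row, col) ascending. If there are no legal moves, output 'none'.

Answer: (1,4) (2,5) (3,5) (5,4)

Derivation:
(1,2): no bracket -> illegal
(1,3): no bracket -> illegal
(1,4): flips 1 -> legal
(2,2): no bracket -> illegal
(2,4): no bracket -> illegal
(2,5): flips 2 -> legal
(3,5): flips 2 -> legal
(3,6): no bracket -> illegal
(3,7): no bracket -> illegal
(4,2): no bracket -> illegal
(4,7): no bracket -> illegal
(5,4): flips 2 -> legal
(5,5): no bracket -> illegal
(5,6): no bracket -> illegal
(5,7): no bracket -> illegal
(6,2): no bracket -> illegal
(6,3): no bracket -> illegal
(6,4): no bracket -> illegal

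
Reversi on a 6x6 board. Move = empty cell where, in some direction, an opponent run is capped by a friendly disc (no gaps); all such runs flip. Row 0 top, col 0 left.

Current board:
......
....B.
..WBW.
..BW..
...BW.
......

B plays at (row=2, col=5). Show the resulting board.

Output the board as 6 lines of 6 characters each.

Answer: ......
....B.
..WBBB
..BW..
...BW.
......

Derivation:
Place B at (2,5); scan 8 dirs for brackets.
Dir NW: first cell 'B' (not opp) -> no flip
Dir N: first cell '.' (not opp) -> no flip
Dir NE: edge -> no flip
Dir W: opp run (2,4) capped by B -> flip
Dir E: edge -> no flip
Dir SW: first cell '.' (not opp) -> no flip
Dir S: first cell '.' (not opp) -> no flip
Dir SE: edge -> no flip
All flips: (2,4)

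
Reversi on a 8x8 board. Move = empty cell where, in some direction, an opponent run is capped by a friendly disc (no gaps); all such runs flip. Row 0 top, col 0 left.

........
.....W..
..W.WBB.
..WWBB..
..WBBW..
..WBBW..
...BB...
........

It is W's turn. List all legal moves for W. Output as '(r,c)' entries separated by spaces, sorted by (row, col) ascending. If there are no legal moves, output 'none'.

Answer: (1,6) (2,3) (2,7) (3,6) (3,7) (4,6) (6,5) (7,2) (7,3) (7,4) (7,5)

Derivation:
(1,4): no bracket -> illegal
(1,6): flips 3 -> legal
(1,7): no bracket -> illegal
(2,3): flips 1 -> legal
(2,7): flips 2 -> legal
(3,6): flips 2 -> legal
(3,7): flips 1 -> legal
(4,6): flips 1 -> legal
(6,2): no bracket -> illegal
(6,5): flips 2 -> legal
(7,2): flips 2 -> legal
(7,3): flips 4 -> legal
(7,4): flips 5 -> legal
(7,5): flips 2 -> legal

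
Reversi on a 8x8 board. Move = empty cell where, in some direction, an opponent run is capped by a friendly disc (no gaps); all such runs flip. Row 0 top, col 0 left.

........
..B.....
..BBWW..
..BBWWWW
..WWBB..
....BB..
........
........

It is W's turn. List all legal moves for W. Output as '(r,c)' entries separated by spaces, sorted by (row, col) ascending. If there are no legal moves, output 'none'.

Answer: (0,1) (0,2) (1,3) (2,1) (3,1) (4,6) (5,3) (5,6) (6,3) (6,4) (6,5)

Derivation:
(0,1): flips 2 -> legal
(0,2): flips 3 -> legal
(0,3): no bracket -> illegal
(1,1): no bracket -> illegal
(1,3): flips 2 -> legal
(1,4): no bracket -> illegal
(2,1): flips 3 -> legal
(3,1): flips 2 -> legal
(4,1): no bracket -> illegal
(4,6): flips 2 -> legal
(5,3): flips 1 -> legal
(5,6): flips 1 -> legal
(6,3): flips 2 -> legal
(6,4): flips 2 -> legal
(6,5): flips 3 -> legal
(6,6): no bracket -> illegal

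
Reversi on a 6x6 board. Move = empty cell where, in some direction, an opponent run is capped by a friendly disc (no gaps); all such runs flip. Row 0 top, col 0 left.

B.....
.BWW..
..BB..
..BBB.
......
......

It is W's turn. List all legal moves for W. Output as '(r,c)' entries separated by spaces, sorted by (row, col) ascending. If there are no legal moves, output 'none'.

(0,1): no bracket -> illegal
(0,2): no bracket -> illegal
(1,0): flips 1 -> legal
(1,4): no bracket -> illegal
(2,0): no bracket -> illegal
(2,1): no bracket -> illegal
(2,4): no bracket -> illegal
(2,5): no bracket -> illegal
(3,1): flips 1 -> legal
(3,5): no bracket -> illegal
(4,1): no bracket -> illegal
(4,2): flips 2 -> legal
(4,3): flips 2 -> legal
(4,4): no bracket -> illegal
(4,5): flips 2 -> legal

Answer: (1,0) (3,1) (4,2) (4,3) (4,5)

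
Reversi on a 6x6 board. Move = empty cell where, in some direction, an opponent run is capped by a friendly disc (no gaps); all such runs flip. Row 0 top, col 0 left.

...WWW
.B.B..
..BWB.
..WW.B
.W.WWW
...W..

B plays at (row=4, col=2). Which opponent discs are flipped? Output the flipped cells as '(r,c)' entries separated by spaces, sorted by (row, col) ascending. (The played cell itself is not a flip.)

Dir NW: first cell '.' (not opp) -> no flip
Dir N: opp run (3,2) capped by B -> flip
Dir NE: opp run (3,3) capped by B -> flip
Dir W: opp run (4,1), next='.' -> no flip
Dir E: opp run (4,3) (4,4) (4,5), next=edge -> no flip
Dir SW: first cell '.' (not opp) -> no flip
Dir S: first cell '.' (not opp) -> no flip
Dir SE: opp run (5,3), next=edge -> no flip

Answer: (3,2) (3,3)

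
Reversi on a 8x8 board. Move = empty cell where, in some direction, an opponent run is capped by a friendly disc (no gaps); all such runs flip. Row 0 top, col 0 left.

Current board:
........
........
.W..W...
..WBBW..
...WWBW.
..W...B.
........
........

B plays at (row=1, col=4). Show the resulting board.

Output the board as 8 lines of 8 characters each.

Answer: ........
....B...
.W..B...
..WBBW..
...WWBW.
..W...B.
........
........

Derivation:
Place B at (1,4); scan 8 dirs for brackets.
Dir NW: first cell '.' (not opp) -> no flip
Dir N: first cell '.' (not opp) -> no flip
Dir NE: first cell '.' (not opp) -> no flip
Dir W: first cell '.' (not opp) -> no flip
Dir E: first cell '.' (not opp) -> no flip
Dir SW: first cell '.' (not opp) -> no flip
Dir S: opp run (2,4) capped by B -> flip
Dir SE: first cell '.' (not opp) -> no flip
All flips: (2,4)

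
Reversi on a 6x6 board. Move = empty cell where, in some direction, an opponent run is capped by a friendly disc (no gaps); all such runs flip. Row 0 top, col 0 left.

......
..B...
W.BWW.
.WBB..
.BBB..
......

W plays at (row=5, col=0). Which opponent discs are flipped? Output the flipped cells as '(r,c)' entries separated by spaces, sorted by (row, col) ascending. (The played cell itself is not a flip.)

Answer: (3,2) (4,1)

Derivation:
Dir NW: edge -> no flip
Dir N: first cell '.' (not opp) -> no flip
Dir NE: opp run (4,1) (3,2) capped by W -> flip
Dir W: edge -> no flip
Dir E: first cell '.' (not opp) -> no flip
Dir SW: edge -> no flip
Dir S: edge -> no flip
Dir SE: edge -> no flip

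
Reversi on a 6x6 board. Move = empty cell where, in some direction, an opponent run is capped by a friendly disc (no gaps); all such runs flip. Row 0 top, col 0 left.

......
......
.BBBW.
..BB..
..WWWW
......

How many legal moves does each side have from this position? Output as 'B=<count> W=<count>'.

-- B to move --
(1,3): no bracket -> illegal
(1,4): no bracket -> illegal
(1,5): flips 1 -> legal
(2,5): flips 1 -> legal
(3,1): no bracket -> illegal
(3,4): no bracket -> illegal
(3,5): no bracket -> illegal
(4,1): no bracket -> illegal
(5,1): flips 1 -> legal
(5,2): flips 1 -> legal
(5,3): flips 1 -> legal
(5,4): flips 1 -> legal
(5,5): flips 1 -> legal
B mobility = 7
-- W to move --
(1,0): flips 2 -> legal
(1,1): flips 2 -> legal
(1,2): flips 2 -> legal
(1,3): flips 2 -> legal
(1,4): no bracket -> illegal
(2,0): flips 3 -> legal
(3,0): no bracket -> illegal
(3,1): no bracket -> illegal
(3,4): no bracket -> illegal
(4,1): no bracket -> illegal
W mobility = 5

Answer: B=7 W=5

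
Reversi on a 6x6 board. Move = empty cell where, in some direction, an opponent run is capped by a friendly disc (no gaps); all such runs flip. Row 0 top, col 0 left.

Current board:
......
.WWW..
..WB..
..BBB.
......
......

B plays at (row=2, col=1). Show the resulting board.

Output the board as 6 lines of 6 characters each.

Answer: ......
.WWW..
.BBB..
..BBB.
......
......

Derivation:
Place B at (2,1); scan 8 dirs for brackets.
Dir NW: first cell '.' (not opp) -> no flip
Dir N: opp run (1,1), next='.' -> no flip
Dir NE: opp run (1,2), next='.' -> no flip
Dir W: first cell '.' (not opp) -> no flip
Dir E: opp run (2,2) capped by B -> flip
Dir SW: first cell '.' (not opp) -> no flip
Dir S: first cell '.' (not opp) -> no flip
Dir SE: first cell 'B' (not opp) -> no flip
All flips: (2,2)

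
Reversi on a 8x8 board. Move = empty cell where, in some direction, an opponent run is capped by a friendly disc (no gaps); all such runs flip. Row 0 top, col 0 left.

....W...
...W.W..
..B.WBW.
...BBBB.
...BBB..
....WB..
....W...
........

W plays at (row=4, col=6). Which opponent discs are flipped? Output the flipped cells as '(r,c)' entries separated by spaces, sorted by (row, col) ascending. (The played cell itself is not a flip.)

Dir NW: opp run (3,5) capped by W -> flip
Dir N: opp run (3,6) capped by W -> flip
Dir NE: first cell '.' (not opp) -> no flip
Dir W: opp run (4,5) (4,4) (4,3), next='.' -> no flip
Dir E: first cell '.' (not opp) -> no flip
Dir SW: opp run (5,5) capped by W -> flip
Dir S: first cell '.' (not opp) -> no flip
Dir SE: first cell '.' (not opp) -> no flip

Answer: (3,5) (3,6) (5,5)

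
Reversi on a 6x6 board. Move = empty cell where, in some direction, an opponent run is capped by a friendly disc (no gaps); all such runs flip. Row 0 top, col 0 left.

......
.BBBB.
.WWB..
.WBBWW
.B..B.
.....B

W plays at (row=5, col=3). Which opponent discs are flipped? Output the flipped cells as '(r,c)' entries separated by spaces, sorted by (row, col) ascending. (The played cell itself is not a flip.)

Dir NW: first cell '.' (not opp) -> no flip
Dir N: first cell '.' (not opp) -> no flip
Dir NE: opp run (4,4) capped by W -> flip
Dir W: first cell '.' (not opp) -> no flip
Dir E: first cell '.' (not opp) -> no flip
Dir SW: edge -> no flip
Dir S: edge -> no flip
Dir SE: edge -> no flip

Answer: (4,4)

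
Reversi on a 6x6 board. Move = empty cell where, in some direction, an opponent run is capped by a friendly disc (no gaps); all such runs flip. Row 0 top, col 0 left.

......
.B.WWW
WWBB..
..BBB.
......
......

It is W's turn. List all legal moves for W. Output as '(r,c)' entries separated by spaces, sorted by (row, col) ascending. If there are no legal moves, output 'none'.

Answer: (0,1) (0,2) (2,4) (3,1) (4,1) (4,3)

Derivation:
(0,0): no bracket -> illegal
(0,1): flips 1 -> legal
(0,2): flips 1 -> legal
(1,0): no bracket -> illegal
(1,2): no bracket -> illegal
(2,4): flips 2 -> legal
(2,5): no bracket -> illegal
(3,1): flips 1 -> legal
(3,5): no bracket -> illegal
(4,1): flips 2 -> legal
(4,2): no bracket -> illegal
(4,3): flips 3 -> legal
(4,4): no bracket -> illegal
(4,5): no bracket -> illegal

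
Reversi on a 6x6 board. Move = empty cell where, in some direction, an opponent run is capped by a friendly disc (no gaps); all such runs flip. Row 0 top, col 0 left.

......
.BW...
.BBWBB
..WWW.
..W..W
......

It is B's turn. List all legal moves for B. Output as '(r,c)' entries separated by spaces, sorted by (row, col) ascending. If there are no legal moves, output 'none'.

(0,1): no bracket -> illegal
(0,2): flips 1 -> legal
(0,3): flips 1 -> legal
(1,3): flips 1 -> legal
(1,4): no bracket -> illegal
(3,1): no bracket -> illegal
(3,5): no bracket -> illegal
(4,1): no bracket -> illegal
(4,3): flips 2 -> legal
(4,4): flips 2 -> legal
(5,1): flips 2 -> legal
(5,2): flips 2 -> legal
(5,3): no bracket -> illegal
(5,4): no bracket -> illegal
(5,5): no bracket -> illegal

Answer: (0,2) (0,3) (1,3) (4,3) (4,4) (5,1) (5,2)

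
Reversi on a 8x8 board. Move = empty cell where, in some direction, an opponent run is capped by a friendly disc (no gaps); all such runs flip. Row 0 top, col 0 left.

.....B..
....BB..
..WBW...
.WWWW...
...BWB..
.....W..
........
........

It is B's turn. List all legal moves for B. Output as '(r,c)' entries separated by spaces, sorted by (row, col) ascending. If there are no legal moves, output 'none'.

(1,1): no bracket -> illegal
(1,2): no bracket -> illegal
(1,3): no bracket -> illegal
(2,0): no bracket -> illegal
(2,1): flips 2 -> legal
(2,5): flips 2 -> legal
(3,0): no bracket -> illegal
(3,5): no bracket -> illegal
(4,0): no bracket -> illegal
(4,1): flips 1 -> legal
(4,2): flips 2 -> legal
(4,6): no bracket -> illegal
(5,3): no bracket -> illegal
(5,4): flips 3 -> legal
(5,6): no bracket -> illegal
(6,4): no bracket -> illegal
(6,5): flips 1 -> legal
(6,6): no bracket -> illegal

Answer: (2,1) (2,5) (4,1) (4,2) (5,4) (6,5)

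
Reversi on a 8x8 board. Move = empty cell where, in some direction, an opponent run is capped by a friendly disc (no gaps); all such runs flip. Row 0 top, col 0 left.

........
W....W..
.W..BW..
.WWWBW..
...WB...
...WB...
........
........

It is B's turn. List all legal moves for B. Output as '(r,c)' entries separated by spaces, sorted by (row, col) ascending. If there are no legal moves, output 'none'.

Answer: (0,6) (1,6) (2,2) (2,6) (3,0) (3,6) (4,2) (4,6) (5,2) (6,2)

Derivation:
(0,0): no bracket -> illegal
(0,1): no bracket -> illegal
(0,4): no bracket -> illegal
(0,5): no bracket -> illegal
(0,6): flips 1 -> legal
(1,1): no bracket -> illegal
(1,2): no bracket -> illegal
(1,4): no bracket -> illegal
(1,6): flips 1 -> legal
(2,0): no bracket -> illegal
(2,2): flips 1 -> legal
(2,3): no bracket -> illegal
(2,6): flips 2 -> legal
(3,0): flips 3 -> legal
(3,6): flips 1 -> legal
(4,0): no bracket -> illegal
(4,1): no bracket -> illegal
(4,2): flips 2 -> legal
(4,5): no bracket -> illegal
(4,6): flips 1 -> legal
(5,2): flips 2 -> legal
(6,2): flips 1 -> legal
(6,3): no bracket -> illegal
(6,4): no bracket -> illegal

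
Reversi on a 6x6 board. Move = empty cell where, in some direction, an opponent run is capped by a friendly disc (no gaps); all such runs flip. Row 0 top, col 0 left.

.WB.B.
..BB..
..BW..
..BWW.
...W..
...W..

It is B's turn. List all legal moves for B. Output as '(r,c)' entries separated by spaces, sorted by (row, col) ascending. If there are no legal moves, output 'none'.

Answer: (0,0) (1,4) (2,4) (3,5) (4,4) (4,5) (5,4)

Derivation:
(0,0): flips 1 -> legal
(1,0): no bracket -> illegal
(1,1): no bracket -> illegal
(1,4): flips 1 -> legal
(2,4): flips 1 -> legal
(2,5): no bracket -> illegal
(3,5): flips 2 -> legal
(4,2): no bracket -> illegal
(4,4): flips 1 -> legal
(4,5): flips 2 -> legal
(5,2): no bracket -> illegal
(5,4): flips 1 -> legal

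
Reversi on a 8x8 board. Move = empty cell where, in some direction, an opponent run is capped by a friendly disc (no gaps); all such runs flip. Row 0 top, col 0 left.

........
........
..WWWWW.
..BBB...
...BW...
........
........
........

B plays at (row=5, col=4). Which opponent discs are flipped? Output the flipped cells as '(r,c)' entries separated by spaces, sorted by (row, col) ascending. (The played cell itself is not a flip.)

Dir NW: first cell 'B' (not opp) -> no flip
Dir N: opp run (4,4) capped by B -> flip
Dir NE: first cell '.' (not opp) -> no flip
Dir W: first cell '.' (not opp) -> no flip
Dir E: first cell '.' (not opp) -> no flip
Dir SW: first cell '.' (not opp) -> no flip
Dir S: first cell '.' (not opp) -> no flip
Dir SE: first cell '.' (not opp) -> no flip

Answer: (4,4)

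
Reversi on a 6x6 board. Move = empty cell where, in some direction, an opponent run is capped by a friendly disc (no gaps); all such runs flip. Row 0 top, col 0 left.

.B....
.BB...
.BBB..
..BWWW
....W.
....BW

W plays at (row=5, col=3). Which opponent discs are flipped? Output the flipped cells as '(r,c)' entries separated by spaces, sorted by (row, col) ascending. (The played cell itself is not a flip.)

Dir NW: first cell '.' (not opp) -> no flip
Dir N: first cell '.' (not opp) -> no flip
Dir NE: first cell 'W' (not opp) -> no flip
Dir W: first cell '.' (not opp) -> no flip
Dir E: opp run (5,4) capped by W -> flip
Dir SW: edge -> no flip
Dir S: edge -> no flip
Dir SE: edge -> no flip

Answer: (5,4)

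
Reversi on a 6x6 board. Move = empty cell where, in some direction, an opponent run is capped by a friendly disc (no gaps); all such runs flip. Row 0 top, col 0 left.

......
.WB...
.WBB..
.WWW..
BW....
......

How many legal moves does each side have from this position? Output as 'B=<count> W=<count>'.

Answer: B=8 W=5

Derivation:
-- B to move --
(0,0): flips 1 -> legal
(0,1): no bracket -> illegal
(0,2): no bracket -> illegal
(1,0): flips 1 -> legal
(2,0): flips 1 -> legal
(2,4): no bracket -> illegal
(3,0): flips 1 -> legal
(3,4): no bracket -> illegal
(4,2): flips 2 -> legal
(4,3): flips 1 -> legal
(4,4): flips 1 -> legal
(5,0): flips 2 -> legal
(5,1): no bracket -> illegal
(5,2): no bracket -> illegal
B mobility = 8
-- W to move --
(0,1): no bracket -> illegal
(0,2): flips 2 -> legal
(0,3): flips 1 -> legal
(1,3): flips 3 -> legal
(1,4): flips 1 -> legal
(2,4): flips 2 -> legal
(3,0): no bracket -> illegal
(3,4): no bracket -> illegal
(5,0): no bracket -> illegal
(5,1): no bracket -> illegal
W mobility = 5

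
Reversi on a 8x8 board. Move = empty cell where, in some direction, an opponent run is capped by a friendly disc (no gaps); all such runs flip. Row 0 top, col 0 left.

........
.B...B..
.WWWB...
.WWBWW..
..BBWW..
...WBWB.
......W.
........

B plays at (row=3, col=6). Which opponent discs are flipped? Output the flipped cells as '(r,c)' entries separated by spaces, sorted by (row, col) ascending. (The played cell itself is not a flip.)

Dir NW: first cell '.' (not opp) -> no flip
Dir N: first cell '.' (not opp) -> no flip
Dir NE: first cell '.' (not opp) -> no flip
Dir W: opp run (3,5) (3,4) capped by B -> flip
Dir E: first cell '.' (not opp) -> no flip
Dir SW: opp run (4,5) capped by B -> flip
Dir S: first cell '.' (not opp) -> no flip
Dir SE: first cell '.' (not opp) -> no flip

Answer: (3,4) (3,5) (4,5)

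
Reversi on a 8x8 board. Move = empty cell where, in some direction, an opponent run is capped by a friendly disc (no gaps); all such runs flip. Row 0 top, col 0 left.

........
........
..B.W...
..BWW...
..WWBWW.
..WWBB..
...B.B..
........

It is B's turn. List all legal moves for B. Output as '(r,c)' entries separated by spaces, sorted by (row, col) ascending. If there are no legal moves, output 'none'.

(1,3): no bracket -> illegal
(1,4): flips 2 -> legal
(1,5): no bracket -> illegal
(2,3): flips 3 -> legal
(2,5): no bracket -> illegal
(3,1): no bracket -> illegal
(3,5): flips 3 -> legal
(3,6): flips 1 -> legal
(3,7): flips 1 -> legal
(4,1): flips 3 -> legal
(4,7): flips 2 -> legal
(5,1): flips 2 -> legal
(5,6): no bracket -> illegal
(5,7): no bracket -> illegal
(6,1): no bracket -> illegal
(6,2): flips 3 -> legal
(6,4): no bracket -> illegal

Answer: (1,4) (2,3) (3,5) (3,6) (3,7) (4,1) (4,7) (5,1) (6,2)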